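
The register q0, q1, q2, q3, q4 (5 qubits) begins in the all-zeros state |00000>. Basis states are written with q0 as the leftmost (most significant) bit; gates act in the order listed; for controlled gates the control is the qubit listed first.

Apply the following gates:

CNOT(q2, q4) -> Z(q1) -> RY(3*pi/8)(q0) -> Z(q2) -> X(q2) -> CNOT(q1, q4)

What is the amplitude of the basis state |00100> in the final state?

The amplitude on |00100> is cos(3*pi/16).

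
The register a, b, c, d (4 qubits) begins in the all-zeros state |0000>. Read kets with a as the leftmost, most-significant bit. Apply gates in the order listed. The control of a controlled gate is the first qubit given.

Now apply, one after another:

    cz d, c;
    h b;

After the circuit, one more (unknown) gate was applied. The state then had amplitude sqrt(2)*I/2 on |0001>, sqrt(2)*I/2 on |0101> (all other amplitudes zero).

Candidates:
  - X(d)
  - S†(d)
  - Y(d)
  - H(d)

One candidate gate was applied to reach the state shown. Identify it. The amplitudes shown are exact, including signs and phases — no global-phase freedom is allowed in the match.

The unique candidate consistent with the amplitudes is Y(d).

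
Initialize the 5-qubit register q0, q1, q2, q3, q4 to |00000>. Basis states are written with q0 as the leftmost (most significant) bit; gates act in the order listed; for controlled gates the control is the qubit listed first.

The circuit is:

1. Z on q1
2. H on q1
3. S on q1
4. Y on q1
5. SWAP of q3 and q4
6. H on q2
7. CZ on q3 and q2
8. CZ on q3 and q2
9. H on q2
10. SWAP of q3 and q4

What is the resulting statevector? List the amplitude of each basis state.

The resulting statevector has amplitude sqrt(2)/2 on |00000>, sqrt(2)*I/2 on |01000>, and 0 on every other basis state. Key observation: gates 5-10 undo each other exactly, leaving only the rest of the circuit to track.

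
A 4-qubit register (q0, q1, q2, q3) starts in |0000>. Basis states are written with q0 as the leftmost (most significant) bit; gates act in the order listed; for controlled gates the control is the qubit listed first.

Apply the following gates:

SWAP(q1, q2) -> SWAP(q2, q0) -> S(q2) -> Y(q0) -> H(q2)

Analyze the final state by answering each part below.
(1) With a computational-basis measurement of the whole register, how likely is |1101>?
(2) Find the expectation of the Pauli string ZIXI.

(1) Outcome |1101> occurs with probability 0.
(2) The observable ZIXI averages to -1.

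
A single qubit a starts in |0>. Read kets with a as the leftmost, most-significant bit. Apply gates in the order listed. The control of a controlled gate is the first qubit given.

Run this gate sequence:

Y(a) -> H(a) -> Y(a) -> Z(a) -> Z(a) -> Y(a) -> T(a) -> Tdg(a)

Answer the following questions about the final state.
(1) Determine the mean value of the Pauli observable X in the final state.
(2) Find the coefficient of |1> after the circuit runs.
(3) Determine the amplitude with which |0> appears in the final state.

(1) The observable X averages to -1.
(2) |1> carries amplitude -sqrt(2)*I/2 in the final state.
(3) |0> carries amplitude sqrt(2)*I/2 in the final state.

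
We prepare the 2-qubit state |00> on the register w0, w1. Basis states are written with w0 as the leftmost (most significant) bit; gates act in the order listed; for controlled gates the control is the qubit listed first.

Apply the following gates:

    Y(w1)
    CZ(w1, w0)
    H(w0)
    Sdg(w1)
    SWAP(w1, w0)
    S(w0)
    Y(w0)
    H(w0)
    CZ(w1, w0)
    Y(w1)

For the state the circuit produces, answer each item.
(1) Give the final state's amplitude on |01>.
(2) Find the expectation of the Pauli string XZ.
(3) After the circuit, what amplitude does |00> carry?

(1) |01> carries amplitude I/2 in the final state.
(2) The expectation value of XZ is -1.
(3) The final state's coefficient on |00> equals -I/2.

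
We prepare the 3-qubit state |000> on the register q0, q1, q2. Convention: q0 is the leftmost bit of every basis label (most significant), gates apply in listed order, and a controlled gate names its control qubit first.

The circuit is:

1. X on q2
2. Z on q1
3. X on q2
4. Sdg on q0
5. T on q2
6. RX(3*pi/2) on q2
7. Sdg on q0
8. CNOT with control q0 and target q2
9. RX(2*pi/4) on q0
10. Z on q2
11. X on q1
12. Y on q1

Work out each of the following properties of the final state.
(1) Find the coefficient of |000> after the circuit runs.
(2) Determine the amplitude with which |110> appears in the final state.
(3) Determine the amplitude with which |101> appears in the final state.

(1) |000> carries amplitude I/2 in the final state.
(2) The final state's coefficient on |110> equals 0.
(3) The amplitude on |101> is -I/2.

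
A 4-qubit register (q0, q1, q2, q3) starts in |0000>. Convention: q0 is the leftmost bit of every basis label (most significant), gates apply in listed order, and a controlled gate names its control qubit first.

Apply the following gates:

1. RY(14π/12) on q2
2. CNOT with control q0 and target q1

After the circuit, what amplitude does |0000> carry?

|0000> carries amplitude -sqrt(6)/4 + sqrt(2)/4 in the final state.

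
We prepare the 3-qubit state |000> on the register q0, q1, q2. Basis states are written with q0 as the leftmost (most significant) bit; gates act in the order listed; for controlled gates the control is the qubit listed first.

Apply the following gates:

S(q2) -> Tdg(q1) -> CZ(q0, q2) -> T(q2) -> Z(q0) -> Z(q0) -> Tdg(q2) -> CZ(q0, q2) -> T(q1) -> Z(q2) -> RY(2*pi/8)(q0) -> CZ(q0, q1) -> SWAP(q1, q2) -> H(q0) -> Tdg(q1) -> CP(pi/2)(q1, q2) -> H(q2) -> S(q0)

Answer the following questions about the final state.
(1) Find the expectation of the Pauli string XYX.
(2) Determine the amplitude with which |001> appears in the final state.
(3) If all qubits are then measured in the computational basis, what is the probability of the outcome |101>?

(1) The expectation value of XYX is 0. Key observation: gates 2-9 undo each other exactly, leaving only the rest of the circuit to track.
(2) The final state's coefficient on |001> equals sqrt(2 - sqrt(2))/4 + sqrt(sqrt(2) + 2)/4.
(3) A full measurement returns |101> with probability 1/4 - sqrt(2)/8.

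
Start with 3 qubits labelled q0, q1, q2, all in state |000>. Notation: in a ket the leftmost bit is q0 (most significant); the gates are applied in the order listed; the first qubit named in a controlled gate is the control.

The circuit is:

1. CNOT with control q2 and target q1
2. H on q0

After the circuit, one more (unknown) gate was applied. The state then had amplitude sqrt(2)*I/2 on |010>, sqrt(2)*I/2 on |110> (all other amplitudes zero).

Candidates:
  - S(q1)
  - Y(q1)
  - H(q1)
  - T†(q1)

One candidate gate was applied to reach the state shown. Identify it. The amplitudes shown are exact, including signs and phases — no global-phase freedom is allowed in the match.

It was Y(q1) that produced the state shown.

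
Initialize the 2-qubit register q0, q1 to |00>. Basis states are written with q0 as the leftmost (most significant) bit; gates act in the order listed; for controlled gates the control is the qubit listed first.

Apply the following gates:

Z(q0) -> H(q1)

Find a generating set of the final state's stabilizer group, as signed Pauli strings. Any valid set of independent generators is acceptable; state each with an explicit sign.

The stabilizer group can be generated by +IX, +ZI, among other valid generating sets.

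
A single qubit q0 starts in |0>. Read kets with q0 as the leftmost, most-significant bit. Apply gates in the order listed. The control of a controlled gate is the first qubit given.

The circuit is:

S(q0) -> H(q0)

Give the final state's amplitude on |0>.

The final state's coefficient on |0> equals sqrt(2)/2.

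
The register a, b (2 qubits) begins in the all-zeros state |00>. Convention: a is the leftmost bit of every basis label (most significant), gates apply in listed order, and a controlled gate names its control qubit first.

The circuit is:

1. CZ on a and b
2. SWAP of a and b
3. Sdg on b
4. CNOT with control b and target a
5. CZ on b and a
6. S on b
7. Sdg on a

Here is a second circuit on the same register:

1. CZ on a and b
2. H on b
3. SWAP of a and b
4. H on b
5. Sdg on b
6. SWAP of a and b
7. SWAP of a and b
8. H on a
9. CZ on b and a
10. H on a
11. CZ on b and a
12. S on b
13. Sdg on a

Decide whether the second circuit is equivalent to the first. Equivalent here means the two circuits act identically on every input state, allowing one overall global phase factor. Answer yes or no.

No — the two circuits implement different unitaries, even allowing a global phase.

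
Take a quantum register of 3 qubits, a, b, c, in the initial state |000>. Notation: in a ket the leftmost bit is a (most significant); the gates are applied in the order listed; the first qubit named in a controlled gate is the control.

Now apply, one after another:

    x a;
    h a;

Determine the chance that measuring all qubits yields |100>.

The probability of measuring |100> is 1/2.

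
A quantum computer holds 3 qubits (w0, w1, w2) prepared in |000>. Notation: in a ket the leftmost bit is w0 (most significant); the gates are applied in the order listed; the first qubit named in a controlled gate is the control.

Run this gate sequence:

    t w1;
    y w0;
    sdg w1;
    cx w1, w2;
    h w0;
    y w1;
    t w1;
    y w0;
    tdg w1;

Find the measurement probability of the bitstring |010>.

A full measurement returns |010> with probability 1/2.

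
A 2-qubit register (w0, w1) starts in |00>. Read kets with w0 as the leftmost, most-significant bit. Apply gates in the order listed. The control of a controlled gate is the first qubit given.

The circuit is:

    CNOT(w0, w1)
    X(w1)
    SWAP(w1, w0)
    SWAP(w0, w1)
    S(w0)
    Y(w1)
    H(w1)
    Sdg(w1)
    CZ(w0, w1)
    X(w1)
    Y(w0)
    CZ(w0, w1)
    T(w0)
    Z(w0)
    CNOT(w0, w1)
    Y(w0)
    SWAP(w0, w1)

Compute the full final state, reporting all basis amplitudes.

The resulting statevector has amplitude -sqrt(2)*exp(3*I*pi/4)/2 on |00>, 0 on |01>, sqrt(2)*exp(I*pi/4)/2 on |10>, 0 on |11>.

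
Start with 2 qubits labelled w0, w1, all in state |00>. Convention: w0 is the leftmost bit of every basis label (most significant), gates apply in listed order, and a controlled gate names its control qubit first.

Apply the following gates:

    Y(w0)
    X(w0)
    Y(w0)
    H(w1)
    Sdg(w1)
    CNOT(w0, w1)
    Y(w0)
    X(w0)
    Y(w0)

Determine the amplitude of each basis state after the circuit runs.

The resulting statevector has amplitude -sqrt(2)*I/2 on |00>, sqrt(2)/2 on |01>, 0 on |10>, 0 on |11>.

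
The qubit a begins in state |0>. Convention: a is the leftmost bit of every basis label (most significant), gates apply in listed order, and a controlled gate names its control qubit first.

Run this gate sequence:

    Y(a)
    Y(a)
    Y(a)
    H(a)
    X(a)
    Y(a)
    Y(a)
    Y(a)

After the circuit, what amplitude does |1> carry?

The final state's coefficient on |1> equals sqrt(2)/2.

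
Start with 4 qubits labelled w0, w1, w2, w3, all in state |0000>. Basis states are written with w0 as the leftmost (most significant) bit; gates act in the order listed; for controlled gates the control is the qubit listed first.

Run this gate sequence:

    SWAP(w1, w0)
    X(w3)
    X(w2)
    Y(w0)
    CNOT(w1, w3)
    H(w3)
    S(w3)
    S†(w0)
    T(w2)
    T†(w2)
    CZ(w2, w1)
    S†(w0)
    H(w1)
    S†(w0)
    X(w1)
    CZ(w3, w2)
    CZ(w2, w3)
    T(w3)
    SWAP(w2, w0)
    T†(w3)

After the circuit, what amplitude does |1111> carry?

|1111> carries amplitude I/2 in the final state.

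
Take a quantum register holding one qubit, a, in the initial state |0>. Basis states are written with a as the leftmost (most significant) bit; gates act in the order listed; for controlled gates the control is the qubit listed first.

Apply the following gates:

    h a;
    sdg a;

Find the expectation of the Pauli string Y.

In the final state, Y has expectation -1.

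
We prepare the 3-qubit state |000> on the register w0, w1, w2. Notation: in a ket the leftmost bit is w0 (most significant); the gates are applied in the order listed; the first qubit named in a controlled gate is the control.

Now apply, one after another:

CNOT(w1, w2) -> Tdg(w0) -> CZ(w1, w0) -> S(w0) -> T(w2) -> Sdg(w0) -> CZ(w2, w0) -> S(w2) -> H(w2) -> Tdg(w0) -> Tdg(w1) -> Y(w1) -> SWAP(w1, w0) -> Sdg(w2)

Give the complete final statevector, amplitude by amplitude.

After the circuit, the state carries amplitude sqrt(2)*I/2 on |100>, sqrt(2)/2 on |101>, and 0 on every other basis state.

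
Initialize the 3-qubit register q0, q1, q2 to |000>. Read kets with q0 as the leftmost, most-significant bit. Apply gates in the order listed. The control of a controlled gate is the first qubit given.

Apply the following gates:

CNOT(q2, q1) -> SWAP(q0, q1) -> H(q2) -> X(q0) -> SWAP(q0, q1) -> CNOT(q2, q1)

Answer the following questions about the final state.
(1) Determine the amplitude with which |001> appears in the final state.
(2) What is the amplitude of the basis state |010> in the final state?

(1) The final state's coefficient on |001> equals sqrt(2)/2.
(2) |010> carries amplitude sqrt(2)/2 in the final state.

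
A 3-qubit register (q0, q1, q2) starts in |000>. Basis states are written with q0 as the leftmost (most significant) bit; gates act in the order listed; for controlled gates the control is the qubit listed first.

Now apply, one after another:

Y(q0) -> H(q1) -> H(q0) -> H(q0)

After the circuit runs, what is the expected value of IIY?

In the final state, IIY has expectation 0. Key observation: steps 3-4 multiply out to the identity, so the circuit reduces to the remaining gates.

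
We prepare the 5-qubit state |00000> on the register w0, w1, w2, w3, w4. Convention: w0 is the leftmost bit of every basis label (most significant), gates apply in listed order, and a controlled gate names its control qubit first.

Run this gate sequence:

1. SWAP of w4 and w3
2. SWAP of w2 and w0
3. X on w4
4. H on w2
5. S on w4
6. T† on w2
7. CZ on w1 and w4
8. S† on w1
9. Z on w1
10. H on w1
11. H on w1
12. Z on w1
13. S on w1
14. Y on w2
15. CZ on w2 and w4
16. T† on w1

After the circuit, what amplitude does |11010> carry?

The amplitude on |11010> is 0.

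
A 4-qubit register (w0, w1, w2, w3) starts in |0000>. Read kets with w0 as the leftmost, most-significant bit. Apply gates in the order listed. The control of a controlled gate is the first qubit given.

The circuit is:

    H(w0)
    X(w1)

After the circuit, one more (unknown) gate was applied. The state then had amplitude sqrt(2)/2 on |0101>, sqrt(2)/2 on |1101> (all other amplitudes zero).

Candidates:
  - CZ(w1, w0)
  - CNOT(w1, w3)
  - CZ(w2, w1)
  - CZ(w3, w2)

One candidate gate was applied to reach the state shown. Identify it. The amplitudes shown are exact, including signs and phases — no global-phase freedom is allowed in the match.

The unique candidate consistent with the amplitudes is CNOT(w1, w3).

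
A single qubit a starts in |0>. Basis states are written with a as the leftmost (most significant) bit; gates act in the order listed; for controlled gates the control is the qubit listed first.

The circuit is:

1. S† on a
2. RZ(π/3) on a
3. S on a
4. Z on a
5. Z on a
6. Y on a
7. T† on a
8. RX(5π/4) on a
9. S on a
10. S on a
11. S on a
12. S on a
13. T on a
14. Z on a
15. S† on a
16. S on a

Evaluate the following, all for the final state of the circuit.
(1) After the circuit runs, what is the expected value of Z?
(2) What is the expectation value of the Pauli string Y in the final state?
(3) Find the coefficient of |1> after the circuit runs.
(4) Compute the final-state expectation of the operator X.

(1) In the final state, Z has expectation sqrt(2)/2. Key observation: the block from step 9 through step 12 cancels to the identity and can be dropped.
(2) The expectation value of Y is 1/2.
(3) |1> carries amplitude sqrt(2 - sqrt(2))*exp(I*pi/3)/2 in the final state.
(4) The observable X averages to -1/2.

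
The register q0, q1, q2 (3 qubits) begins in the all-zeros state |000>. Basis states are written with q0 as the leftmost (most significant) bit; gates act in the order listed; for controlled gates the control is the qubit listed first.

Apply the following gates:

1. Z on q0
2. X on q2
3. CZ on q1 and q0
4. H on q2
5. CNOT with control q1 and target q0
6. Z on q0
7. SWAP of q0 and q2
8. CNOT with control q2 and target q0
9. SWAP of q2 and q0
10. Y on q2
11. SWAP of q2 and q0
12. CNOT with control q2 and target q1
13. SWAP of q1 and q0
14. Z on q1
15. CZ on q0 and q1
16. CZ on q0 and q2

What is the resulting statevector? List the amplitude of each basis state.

After the circuit, the state carries amplitude sqrt(2)*I/2 on |000>, -sqrt(2)*I/2 on |010>, and 0 on every other basis state.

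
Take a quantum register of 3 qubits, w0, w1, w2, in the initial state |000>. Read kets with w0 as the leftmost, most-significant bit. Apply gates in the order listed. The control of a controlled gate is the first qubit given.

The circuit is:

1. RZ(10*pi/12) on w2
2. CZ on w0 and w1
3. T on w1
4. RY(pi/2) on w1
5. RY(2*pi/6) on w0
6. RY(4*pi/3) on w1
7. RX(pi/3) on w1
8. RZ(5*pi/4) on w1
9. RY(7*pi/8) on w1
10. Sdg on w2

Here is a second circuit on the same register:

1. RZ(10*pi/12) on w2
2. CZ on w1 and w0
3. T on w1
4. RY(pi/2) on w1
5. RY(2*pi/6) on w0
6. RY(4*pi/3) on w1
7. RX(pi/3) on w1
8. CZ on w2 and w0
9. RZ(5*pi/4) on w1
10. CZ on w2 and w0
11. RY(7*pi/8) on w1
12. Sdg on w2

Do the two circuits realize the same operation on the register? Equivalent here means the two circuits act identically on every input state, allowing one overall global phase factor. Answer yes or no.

Yes, they are equivalent — the unitaries differ by at most a global phase.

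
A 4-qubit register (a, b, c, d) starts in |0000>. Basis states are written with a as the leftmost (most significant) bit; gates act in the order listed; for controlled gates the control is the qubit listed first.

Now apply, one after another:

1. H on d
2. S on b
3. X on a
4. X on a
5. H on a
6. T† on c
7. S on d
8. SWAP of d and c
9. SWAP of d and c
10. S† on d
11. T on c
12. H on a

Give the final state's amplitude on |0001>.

The amplitude on |0001> is sqrt(2)/2. Key observation: the block from step 5 through step 12 cancels to the identity and can be dropped.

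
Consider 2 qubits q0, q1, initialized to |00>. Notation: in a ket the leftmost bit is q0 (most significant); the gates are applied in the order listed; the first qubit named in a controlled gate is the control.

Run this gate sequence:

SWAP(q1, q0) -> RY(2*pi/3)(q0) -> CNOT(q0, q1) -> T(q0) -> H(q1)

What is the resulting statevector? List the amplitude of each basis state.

After the circuit, the state carries amplitude sqrt(2)/4 on |00>, sqrt(2)/4 on |01>, sqrt(6)*exp(I*pi/4)/4 on |10>, -sqrt(6)*exp(I*pi/4)/4 on |11>.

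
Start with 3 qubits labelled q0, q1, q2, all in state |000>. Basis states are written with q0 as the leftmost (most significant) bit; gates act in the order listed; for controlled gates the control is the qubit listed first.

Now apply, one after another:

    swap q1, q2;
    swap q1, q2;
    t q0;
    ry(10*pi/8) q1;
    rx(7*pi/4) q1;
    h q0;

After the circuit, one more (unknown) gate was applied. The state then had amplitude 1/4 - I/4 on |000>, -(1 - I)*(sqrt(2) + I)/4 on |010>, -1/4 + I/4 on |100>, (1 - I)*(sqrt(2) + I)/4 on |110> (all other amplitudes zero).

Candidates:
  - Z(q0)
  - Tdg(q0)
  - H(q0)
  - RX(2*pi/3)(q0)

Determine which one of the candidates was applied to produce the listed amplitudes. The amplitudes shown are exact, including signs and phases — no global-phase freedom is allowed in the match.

The applied gate was Z(q0).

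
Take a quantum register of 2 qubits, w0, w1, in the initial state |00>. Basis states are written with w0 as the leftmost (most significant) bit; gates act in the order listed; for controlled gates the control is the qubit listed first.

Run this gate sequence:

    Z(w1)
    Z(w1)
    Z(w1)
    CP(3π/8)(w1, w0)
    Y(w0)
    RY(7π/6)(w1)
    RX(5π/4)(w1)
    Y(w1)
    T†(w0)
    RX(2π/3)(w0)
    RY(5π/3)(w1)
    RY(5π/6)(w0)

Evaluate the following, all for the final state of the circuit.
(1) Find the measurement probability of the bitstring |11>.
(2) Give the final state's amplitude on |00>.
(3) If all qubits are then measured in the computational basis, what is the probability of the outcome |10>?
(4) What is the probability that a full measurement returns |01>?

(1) The probability of measuring |11> is 3*sqrt(2)/128 + sqrt(6)/32 + 13/64.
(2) The final state's coefficient on |00> equals -sqrt(3*sqrt(2) + 6)*exp(3*I*pi/4)/16 - sqrt(6 - 3*sqrt(2))*exp(I*pi/4)/16 + sqrt(6 - 3*sqrt(2))*exp(3*I*pi/4)/16 + sqrt(2 - sqrt(2))*exp(3*I*pi/4)/8 + sqrt(sqrt(2) + 2)*exp(I*pi/4)/16 + sqrt(3*sqrt(2) + 6)*exp(I*pi/4)/16 + 3*sqrt(sqrt(2) + 2)*exp(3*I*pi/4)/16.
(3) A full measurement returns |10> with probability -sqrt(6)/32 - 3*sqrt(2)/128 + sqrt(3)/8 + 19/64.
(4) The probability of measuring |01> is -sqrt(3)/8 - 3*sqrt(2)/128 + sqrt(6)/32 + 19/64.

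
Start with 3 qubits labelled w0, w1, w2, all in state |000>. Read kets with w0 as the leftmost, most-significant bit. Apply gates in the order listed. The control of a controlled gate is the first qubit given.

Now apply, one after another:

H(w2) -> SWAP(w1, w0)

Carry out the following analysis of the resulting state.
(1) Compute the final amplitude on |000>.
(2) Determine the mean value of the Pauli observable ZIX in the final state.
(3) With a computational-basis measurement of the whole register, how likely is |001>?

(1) The final state's coefficient on |000> equals sqrt(2)/2.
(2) The expectation value of ZIX is 1.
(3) A full measurement returns |001> with probability 1/2.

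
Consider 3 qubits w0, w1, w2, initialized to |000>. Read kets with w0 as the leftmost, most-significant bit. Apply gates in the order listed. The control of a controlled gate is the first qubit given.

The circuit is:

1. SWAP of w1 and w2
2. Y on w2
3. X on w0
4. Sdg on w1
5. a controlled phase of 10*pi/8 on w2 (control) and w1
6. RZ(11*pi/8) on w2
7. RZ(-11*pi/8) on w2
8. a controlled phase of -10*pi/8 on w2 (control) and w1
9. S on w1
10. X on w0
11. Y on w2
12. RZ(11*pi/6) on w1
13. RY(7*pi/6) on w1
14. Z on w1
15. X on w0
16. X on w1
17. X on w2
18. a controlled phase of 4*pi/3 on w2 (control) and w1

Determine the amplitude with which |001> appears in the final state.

|001> carries amplitude 0 in the final state. Key observation: steps 3-10 multiply out to the identity, so the circuit reduces to the remaining gates.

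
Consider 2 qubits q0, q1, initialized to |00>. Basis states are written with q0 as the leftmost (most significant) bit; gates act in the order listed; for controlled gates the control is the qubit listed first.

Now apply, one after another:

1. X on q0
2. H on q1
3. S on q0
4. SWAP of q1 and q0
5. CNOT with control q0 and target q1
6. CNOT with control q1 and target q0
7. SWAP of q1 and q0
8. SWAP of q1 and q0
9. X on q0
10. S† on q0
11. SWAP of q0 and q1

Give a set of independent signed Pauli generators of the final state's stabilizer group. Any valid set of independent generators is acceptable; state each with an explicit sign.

The final state is stabilized by the group generated by +XI, +IZ; other independent generating sets are equally valid. Key observation: gates 7-8 undo each other exactly, leaving only the rest of the circuit to track.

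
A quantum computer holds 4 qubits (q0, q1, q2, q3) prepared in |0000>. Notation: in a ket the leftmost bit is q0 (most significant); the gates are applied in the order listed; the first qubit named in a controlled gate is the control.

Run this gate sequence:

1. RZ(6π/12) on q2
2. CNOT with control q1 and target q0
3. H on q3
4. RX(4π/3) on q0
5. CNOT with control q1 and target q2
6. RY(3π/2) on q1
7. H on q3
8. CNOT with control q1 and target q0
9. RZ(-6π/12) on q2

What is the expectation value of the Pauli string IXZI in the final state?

In the final state, IXZI has expectation 0.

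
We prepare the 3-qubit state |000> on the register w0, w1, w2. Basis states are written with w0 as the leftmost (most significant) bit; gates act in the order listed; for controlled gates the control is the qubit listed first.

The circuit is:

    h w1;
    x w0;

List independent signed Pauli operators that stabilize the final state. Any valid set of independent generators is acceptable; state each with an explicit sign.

The stabilizer group can be generated by +IXI, -ZII, +IIZ, among other valid generating sets.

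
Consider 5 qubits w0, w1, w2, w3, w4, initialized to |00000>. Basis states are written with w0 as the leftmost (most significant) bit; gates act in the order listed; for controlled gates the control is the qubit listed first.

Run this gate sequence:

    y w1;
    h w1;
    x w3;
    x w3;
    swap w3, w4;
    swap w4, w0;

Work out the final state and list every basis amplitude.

The resulting statevector has amplitude sqrt(2)*I/2 on |00000>, -sqrt(2)*I/2 on |01000>, and 0 on every other basis state. Key observation: the block from step 3 through step 4 cancels to the identity and can be dropped.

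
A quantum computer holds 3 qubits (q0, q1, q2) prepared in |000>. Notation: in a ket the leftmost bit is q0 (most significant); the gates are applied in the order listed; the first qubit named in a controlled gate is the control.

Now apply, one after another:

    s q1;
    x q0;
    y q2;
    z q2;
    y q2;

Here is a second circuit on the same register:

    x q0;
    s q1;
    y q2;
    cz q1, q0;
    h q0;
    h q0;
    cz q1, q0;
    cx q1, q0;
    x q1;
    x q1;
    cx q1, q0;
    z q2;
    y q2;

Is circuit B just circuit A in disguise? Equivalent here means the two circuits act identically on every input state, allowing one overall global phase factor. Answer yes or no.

Yes: on every input state the two circuits agree up to one overall phase factor.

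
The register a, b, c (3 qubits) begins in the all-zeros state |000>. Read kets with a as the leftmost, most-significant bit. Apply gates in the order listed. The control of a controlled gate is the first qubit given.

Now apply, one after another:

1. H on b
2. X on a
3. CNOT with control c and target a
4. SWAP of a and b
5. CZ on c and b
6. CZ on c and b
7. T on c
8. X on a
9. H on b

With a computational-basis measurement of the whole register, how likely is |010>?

A full measurement returns |010> with probability 1/4.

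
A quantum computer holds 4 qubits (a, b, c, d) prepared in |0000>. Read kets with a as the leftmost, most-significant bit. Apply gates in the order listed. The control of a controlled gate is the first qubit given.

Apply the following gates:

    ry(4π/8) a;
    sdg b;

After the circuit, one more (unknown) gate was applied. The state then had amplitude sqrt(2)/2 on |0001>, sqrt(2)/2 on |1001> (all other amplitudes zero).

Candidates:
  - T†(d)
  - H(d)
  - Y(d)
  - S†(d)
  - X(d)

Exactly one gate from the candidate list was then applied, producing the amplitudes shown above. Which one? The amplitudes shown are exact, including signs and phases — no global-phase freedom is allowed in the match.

The unique candidate consistent with the amplitudes is X(d).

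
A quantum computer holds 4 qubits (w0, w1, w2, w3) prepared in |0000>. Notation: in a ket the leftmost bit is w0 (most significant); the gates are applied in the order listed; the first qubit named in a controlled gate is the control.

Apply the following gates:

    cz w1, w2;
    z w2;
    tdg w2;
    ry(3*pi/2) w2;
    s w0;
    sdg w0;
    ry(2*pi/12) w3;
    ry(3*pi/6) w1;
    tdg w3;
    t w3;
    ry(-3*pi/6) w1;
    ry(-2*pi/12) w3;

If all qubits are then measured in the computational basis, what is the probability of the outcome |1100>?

Outcome |1100> occurs with probability 0. Key observation: steps 7-12 multiply out to the identity, so the circuit reduces to the remaining gates.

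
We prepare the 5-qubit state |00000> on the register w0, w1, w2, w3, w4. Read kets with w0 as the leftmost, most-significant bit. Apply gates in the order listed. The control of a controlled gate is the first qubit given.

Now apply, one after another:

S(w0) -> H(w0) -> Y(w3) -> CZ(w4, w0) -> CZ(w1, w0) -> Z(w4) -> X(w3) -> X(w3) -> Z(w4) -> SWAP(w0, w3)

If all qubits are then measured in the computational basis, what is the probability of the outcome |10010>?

A full measurement returns |10010> with probability 1/2.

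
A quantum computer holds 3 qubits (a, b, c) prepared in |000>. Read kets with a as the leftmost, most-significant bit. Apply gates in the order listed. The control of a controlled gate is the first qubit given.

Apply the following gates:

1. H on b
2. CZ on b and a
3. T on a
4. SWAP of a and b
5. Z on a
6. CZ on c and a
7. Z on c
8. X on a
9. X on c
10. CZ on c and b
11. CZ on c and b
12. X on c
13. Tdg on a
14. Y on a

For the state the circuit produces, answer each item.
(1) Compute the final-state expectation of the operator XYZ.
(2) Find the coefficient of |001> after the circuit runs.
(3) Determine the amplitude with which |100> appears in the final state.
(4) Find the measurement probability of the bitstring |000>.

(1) The expectation value of XYZ is 0. Key observation: steps 9-12 multiply out to the identity, so the circuit reduces to the remaining gates.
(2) The amplitude on |001> is 0.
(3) The final state's coefficient on |100> equals -sqrt(2)*I/2.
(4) A full measurement returns |000> with probability 1/2.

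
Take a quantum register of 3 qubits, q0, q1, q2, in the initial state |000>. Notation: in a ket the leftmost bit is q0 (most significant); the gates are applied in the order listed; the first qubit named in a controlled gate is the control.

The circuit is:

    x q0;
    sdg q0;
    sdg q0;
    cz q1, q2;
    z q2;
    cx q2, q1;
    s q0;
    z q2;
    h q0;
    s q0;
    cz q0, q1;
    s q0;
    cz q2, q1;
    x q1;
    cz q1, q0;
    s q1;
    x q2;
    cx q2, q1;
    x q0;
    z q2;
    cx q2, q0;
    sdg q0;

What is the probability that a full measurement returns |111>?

Outcome |111> occurs with probability 0.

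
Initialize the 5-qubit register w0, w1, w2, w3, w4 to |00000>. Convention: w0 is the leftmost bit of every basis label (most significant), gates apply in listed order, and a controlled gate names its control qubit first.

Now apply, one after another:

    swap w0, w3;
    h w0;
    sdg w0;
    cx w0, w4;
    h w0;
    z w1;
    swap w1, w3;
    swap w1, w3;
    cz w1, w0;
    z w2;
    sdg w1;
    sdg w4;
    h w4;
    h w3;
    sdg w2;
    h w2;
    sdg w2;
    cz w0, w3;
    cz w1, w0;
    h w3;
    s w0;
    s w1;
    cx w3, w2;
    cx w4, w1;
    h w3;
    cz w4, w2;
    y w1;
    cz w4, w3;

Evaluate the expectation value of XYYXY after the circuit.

In the final state, XYYXY has expectation 1.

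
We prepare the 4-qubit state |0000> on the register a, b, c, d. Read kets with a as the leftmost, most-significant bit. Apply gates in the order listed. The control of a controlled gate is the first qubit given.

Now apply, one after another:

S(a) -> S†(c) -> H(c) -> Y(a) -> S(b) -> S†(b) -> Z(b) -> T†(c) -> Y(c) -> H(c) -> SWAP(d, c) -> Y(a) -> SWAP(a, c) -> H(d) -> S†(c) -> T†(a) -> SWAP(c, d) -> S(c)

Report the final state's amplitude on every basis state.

The final amplitudes are -sqrt(2)*exp(I*pi/4)/2 on |0000>, -sqrt(2)/2 on |0010>, and 0 on every other basis state.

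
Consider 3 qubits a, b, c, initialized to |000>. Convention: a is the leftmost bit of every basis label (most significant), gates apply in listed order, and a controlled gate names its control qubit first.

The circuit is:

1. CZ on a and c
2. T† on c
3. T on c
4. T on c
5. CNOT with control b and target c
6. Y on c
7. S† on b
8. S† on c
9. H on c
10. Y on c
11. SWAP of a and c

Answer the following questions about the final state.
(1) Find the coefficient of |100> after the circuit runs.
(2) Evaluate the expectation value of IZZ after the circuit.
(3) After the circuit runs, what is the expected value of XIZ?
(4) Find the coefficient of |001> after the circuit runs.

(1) The amplitude on |100> is sqrt(2)*I/2.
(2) The observable IZZ averages to 1.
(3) The expectation value of XIZ is 1.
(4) |001> carries amplitude 0 in the final state.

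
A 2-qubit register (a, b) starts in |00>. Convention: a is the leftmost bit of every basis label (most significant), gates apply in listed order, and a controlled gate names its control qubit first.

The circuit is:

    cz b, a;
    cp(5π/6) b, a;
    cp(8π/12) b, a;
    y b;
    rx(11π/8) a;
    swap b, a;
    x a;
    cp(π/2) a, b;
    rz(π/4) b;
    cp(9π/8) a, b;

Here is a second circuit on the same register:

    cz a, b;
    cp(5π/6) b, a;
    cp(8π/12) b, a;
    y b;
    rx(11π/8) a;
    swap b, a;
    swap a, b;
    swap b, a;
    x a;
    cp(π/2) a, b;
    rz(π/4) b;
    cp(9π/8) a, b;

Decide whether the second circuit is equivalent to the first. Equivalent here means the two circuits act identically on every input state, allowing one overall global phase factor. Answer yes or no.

Yes, they are equivalent — the unitaries differ by at most a global phase.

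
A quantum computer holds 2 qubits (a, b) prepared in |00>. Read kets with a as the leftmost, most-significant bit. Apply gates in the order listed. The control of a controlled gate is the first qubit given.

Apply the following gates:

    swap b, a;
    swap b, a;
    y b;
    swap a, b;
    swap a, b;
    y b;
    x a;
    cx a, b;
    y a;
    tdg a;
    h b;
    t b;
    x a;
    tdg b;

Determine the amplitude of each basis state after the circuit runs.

The final amplitudes are 0 on |00>, 0 on |01>, -sqrt(2)*I/2 on |10>, sqrt(2)*I/2 on |11>.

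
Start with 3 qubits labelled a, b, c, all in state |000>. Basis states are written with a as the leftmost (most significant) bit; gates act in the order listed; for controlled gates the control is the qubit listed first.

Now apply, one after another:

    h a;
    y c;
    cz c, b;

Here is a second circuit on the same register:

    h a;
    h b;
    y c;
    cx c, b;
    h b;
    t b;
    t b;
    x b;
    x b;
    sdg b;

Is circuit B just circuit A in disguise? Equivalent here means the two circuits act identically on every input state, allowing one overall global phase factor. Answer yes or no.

Yes: on every input state the two circuits agree up to one overall phase factor.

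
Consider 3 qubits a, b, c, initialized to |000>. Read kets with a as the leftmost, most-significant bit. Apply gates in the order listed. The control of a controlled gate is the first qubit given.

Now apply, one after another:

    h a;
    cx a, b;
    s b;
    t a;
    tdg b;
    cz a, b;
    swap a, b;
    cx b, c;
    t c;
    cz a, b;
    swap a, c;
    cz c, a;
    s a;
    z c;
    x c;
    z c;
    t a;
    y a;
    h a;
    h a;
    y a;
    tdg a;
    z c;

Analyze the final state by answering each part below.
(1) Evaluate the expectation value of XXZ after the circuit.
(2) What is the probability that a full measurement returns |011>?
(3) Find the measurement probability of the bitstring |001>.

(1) The observable XXZ averages to 0. Key observation: the block from step 16 through step 23 cancels to the identity and can be dropped.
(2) Outcome |011> occurs with probability 0.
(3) A full measurement returns |001> with probability 1/2.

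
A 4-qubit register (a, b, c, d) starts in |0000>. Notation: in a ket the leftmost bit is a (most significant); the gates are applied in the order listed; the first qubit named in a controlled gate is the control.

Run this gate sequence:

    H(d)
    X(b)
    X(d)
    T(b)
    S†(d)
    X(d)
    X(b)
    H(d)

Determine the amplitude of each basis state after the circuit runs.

After the circuit, the state carries amplitude sqrt(2)/2 on |0000>, (-1 - I)*exp(I*pi/4)/2 on |0001>, and 0 on every other basis state.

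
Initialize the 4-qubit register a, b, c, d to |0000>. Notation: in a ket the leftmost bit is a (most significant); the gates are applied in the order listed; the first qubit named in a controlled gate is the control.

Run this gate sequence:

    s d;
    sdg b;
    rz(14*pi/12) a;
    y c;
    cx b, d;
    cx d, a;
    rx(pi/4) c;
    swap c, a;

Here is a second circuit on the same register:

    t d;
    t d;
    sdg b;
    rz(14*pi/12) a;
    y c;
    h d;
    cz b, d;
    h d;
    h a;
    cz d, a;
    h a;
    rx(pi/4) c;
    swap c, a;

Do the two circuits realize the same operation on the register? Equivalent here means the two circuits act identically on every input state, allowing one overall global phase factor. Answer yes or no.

Yes — the two circuits implement the same unitary up to a global phase.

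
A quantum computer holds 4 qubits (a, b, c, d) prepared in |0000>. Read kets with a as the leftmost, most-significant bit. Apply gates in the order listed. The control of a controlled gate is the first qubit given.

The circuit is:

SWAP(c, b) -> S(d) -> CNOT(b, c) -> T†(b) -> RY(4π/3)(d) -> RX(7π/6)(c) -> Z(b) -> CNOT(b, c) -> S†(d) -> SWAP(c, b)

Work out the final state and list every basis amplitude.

The final amplitudes are -sqrt(2)/8 + sqrt(6)/8 on |0000>, I*(-sqrt(6) + 3*sqrt(2))/8 on |0001>, I*(sqrt(2) + sqrt(6))/8 on |0100>, -3*sqrt(2)/8 - sqrt(6)/8 on |0101>, and 0 on every other basis state.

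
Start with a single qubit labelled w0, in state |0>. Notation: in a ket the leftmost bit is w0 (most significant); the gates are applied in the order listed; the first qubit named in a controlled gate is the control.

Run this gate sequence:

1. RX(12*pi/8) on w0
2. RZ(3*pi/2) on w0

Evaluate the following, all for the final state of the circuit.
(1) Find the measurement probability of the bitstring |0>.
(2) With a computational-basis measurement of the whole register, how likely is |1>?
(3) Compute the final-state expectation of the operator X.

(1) A full measurement returns |0> with probability 1/2.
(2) Outcome |1> occurs with probability 1/2.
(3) The observable X averages to 1.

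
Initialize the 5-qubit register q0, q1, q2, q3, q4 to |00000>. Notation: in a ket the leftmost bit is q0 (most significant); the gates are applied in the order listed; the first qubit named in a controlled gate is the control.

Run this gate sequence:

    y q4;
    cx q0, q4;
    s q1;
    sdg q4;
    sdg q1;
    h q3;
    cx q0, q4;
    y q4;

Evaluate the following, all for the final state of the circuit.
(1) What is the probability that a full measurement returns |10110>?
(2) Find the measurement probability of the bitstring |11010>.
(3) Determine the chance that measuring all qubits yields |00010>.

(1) Outcome |10110> occurs with probability 0.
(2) Outcome |11010> occurs with probability 0.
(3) The probability of measuring |00010> is 1/2.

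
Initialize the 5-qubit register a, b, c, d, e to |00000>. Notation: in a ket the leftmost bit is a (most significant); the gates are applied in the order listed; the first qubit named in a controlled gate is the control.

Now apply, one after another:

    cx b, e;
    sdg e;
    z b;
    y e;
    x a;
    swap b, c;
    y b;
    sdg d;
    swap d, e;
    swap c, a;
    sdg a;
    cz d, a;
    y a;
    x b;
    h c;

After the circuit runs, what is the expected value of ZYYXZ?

In the final state, ZYYXZ has expectation 0.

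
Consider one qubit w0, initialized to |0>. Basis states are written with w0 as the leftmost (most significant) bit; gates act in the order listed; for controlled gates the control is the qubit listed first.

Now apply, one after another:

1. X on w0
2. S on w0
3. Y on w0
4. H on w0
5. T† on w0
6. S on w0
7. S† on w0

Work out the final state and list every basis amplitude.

After the circuit, the state carries amplitude sqrt(2)/2 on |0>, -sqrt(2)*exp(3*I*pi/4)/2 on |1>. Key observation: gates 6-7 undo each other exactly, leaving only the rest of the circuit to track.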